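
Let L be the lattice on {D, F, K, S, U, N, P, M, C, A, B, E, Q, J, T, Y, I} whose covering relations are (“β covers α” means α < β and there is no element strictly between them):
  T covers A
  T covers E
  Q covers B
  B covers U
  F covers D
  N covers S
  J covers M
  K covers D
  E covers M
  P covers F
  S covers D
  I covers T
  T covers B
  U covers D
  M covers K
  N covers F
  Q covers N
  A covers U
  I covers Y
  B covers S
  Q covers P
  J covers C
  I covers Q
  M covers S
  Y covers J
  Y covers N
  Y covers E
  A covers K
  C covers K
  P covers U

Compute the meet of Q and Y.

N

Common lower bounds of {Q, Y}: D, F, N, S.
The greatest among these is N.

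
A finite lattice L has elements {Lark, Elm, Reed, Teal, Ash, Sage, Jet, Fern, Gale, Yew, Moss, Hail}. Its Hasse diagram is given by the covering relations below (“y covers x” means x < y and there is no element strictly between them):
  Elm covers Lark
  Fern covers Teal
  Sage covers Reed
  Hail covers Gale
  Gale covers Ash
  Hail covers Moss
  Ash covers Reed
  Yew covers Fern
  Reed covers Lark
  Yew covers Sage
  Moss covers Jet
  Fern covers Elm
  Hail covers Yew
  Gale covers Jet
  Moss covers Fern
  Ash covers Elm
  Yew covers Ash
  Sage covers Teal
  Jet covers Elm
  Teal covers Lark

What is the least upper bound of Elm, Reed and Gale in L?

Gale

Common upper bounds of {Elm, Reed, Gale}: Gale, Hail.
The least among these is Gale.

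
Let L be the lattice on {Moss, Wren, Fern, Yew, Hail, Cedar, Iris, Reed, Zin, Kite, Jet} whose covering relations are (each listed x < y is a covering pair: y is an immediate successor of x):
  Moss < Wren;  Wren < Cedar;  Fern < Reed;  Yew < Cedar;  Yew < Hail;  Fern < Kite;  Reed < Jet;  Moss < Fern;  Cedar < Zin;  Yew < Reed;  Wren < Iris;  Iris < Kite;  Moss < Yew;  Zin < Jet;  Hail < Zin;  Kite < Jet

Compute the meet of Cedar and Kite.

Common lower bounds of {Cedar, Kite}: Moss, Wren.
The greatest among these is Wren.

Wren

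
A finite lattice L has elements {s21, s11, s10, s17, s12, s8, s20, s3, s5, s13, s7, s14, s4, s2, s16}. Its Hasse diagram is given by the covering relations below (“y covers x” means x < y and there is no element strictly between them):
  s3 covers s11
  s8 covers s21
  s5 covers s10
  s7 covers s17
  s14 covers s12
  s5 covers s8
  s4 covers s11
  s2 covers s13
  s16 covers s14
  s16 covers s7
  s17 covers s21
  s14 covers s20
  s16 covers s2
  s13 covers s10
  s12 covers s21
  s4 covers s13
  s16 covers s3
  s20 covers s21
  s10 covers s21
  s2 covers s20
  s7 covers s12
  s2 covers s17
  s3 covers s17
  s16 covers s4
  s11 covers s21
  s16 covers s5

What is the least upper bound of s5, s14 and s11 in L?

Common upper bounds of {s5, s14, s11}: s16.
The least among these is s16.

s16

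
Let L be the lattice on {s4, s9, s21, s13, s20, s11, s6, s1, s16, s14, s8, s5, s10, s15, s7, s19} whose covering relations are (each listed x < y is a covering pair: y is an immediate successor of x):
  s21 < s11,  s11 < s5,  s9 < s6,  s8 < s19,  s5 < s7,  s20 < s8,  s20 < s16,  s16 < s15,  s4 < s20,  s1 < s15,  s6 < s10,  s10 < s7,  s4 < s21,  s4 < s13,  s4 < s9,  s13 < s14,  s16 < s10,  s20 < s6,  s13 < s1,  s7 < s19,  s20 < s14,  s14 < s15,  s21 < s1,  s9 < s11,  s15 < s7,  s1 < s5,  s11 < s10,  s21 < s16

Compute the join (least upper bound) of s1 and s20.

s15

Common upper bounds of {s1, s20}: s15, s19, s7.
The least among these is s15.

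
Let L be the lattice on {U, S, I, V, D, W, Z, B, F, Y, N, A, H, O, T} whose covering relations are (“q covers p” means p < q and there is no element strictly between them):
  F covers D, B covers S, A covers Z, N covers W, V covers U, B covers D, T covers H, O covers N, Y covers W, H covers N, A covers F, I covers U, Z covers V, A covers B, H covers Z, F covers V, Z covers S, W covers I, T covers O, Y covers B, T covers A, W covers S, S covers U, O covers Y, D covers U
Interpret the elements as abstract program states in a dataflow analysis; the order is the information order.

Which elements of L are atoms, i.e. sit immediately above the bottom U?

D, I, S, V

The atoms are exactly the elements that cover U: D, I, S, V.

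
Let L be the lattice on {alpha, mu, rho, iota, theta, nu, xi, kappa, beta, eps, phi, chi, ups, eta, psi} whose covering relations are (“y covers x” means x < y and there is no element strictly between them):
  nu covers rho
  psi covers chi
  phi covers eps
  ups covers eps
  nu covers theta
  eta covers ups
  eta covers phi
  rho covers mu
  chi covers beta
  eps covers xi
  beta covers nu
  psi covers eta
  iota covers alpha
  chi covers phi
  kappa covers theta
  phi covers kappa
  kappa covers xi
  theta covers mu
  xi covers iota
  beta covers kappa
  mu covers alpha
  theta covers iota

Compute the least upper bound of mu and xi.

Common upper bounds of {mu, xi}: beta, chi, eta, kappa, phi, psi.
The least among these is kappa.

kappa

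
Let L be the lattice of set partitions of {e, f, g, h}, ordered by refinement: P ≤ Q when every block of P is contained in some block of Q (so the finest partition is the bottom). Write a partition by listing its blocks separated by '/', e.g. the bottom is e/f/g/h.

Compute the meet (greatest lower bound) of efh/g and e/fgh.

e/fh/g

The meet (common refinement) of efh/g and e/fgh intersects blocks pairwise, giving e/fh/g.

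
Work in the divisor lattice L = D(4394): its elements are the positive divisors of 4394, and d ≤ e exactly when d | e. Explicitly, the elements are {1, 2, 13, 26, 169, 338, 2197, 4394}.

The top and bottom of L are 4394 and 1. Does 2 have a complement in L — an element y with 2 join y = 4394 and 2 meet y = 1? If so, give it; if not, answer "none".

2197

Need y with 2 ∨ y = 4394 and 2 ∧ y = 1.
Checking each element gives: 2197.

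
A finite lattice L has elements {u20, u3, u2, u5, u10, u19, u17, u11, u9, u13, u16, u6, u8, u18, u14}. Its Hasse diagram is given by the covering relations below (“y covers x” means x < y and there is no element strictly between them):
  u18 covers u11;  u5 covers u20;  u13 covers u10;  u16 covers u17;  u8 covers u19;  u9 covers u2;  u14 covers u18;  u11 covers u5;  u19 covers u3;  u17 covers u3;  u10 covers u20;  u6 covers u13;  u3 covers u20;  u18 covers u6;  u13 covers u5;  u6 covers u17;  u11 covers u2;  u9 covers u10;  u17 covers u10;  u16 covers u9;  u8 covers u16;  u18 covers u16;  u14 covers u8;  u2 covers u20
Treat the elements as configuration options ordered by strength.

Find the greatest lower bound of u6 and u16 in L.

Common lower bounds of {u6, u16}: u10, u17, u20, u3.
The greatest among these is u17.

u17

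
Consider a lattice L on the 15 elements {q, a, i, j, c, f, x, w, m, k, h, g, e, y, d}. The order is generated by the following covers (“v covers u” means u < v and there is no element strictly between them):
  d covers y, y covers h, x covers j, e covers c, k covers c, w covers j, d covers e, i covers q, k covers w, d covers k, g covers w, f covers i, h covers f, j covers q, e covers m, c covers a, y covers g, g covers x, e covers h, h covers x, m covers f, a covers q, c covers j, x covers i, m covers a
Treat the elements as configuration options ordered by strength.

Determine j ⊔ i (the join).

Common upper bounds of {j, i}: d, e, g, h, x, y.
The least among these is x.

x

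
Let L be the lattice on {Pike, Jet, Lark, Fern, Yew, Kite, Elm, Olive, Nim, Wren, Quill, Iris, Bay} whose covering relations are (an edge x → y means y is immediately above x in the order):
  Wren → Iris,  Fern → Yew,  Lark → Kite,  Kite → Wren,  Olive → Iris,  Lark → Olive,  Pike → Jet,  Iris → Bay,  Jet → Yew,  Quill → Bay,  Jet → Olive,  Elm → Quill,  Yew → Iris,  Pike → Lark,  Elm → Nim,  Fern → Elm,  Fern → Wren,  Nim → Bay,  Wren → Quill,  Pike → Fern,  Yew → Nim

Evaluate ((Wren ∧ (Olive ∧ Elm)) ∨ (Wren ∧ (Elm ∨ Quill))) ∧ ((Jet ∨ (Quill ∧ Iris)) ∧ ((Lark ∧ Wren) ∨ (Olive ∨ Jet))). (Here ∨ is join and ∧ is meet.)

Lark

Olive ∧ Elm = Pike
Wren ∧ Pike = Pike
Elm ∨ Quill = Quill
Wren ∧ Quill = Wren
Pike ∨ Wren = Wren
Quill ∧ Iris = Wren
Jet ∨ Wren = Iris
Lark ∧ Wren = Lark
Olive ∨ Jet = Olive
Lark ∨ Olive = Olive
Iris ∧ Olive = Olive
Wren ∧ Olive = Lark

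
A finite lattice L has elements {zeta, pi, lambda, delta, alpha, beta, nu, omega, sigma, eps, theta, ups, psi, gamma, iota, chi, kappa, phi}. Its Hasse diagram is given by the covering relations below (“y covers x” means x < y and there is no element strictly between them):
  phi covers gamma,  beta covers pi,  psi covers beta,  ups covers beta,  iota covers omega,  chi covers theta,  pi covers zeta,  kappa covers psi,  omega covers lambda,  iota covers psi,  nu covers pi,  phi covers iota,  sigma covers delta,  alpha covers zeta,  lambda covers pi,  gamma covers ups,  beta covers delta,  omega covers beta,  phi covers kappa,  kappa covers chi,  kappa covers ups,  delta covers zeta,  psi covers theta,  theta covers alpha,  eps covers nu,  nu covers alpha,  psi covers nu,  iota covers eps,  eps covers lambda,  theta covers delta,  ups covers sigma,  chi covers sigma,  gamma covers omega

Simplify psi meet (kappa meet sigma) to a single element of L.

delta

kappa ∧ sigma = sigma
psi ∧ sigma = delta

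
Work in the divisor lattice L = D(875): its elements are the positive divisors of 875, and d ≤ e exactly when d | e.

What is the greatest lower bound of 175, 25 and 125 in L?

25

Common lower bounds of {175, 25, 125}: 1, 25, 5.
The greatest among these is 25.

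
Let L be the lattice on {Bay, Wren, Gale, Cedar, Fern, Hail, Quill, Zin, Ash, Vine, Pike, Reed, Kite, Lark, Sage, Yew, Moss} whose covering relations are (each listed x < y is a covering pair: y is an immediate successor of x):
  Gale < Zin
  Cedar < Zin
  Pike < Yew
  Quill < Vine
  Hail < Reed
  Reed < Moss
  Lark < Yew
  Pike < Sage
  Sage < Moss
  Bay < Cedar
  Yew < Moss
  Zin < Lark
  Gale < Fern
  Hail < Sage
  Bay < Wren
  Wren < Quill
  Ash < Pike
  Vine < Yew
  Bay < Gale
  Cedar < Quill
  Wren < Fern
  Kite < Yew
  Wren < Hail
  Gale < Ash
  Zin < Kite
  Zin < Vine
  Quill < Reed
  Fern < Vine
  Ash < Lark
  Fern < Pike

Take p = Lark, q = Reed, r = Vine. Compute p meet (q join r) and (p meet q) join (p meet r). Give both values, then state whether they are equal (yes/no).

q join r = Moss, so p meet (q join r) = Lark meet Moss = Lark.
p meet q = Cedar and p meet r = Zin, so (p meet q) join (p meet r) = Cedar join Zin = Zin.
Equal: no.

Lark; Zin; no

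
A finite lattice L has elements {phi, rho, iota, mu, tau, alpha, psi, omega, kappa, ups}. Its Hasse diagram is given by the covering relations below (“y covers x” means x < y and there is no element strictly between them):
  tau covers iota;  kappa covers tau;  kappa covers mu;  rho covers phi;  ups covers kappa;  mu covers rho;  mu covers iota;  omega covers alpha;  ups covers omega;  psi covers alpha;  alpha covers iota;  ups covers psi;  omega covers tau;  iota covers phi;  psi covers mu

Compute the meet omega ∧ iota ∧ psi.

iota

Common lower bounds of {omega, iota, psi}: iota, phi.
The greatest among these is iota.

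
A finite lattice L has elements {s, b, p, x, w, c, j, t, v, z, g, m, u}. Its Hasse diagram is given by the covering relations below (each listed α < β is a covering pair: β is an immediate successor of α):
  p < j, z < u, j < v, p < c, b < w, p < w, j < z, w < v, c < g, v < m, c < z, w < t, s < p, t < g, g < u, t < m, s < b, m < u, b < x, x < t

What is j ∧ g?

p

Common lower bounds of {j, g}: p, s.
The greatest among these is p.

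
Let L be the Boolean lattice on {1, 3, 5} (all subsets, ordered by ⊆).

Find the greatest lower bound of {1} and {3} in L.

Common lower bounds of {{1}, {3}}: {}.
The greatest among these is {}.

{}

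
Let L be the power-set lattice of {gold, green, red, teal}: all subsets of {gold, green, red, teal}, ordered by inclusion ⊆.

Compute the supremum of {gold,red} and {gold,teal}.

{gold,red,teal}

Under ⊆, join is union: {gold,red} ∪ {gold,teal} = {gold,red,teal}.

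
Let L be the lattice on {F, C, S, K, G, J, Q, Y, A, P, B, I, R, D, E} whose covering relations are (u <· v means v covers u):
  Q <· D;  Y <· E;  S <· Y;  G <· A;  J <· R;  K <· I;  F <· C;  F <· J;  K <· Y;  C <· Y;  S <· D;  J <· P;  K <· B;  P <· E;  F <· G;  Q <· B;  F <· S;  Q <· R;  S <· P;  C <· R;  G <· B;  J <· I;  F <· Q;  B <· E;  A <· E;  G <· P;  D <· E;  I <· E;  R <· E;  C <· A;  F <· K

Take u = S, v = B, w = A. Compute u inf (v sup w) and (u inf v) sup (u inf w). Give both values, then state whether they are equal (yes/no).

v sup w = E, so u inf (v sup w) = S inf E = S.
u inf v = F and u inf w = F, so (u inf v) sup (u inf w) = F sup F = F.
Equal: no.

S; F; no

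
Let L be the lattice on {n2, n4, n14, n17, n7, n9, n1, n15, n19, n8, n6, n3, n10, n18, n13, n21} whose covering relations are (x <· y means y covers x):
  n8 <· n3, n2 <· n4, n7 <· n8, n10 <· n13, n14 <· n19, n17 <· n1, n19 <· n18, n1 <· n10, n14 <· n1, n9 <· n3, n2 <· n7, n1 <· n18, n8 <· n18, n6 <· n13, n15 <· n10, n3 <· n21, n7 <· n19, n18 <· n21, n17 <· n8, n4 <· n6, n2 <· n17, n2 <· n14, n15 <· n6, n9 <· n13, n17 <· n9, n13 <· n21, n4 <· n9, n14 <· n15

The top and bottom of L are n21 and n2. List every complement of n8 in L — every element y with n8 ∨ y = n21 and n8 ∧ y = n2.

Need y with n8 ∨ y = n21 and n8 ∧ y = n2.
Checking each element gives: n15, n6.

n15, n6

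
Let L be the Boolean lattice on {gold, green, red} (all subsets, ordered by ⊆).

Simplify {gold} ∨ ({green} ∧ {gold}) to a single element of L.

{gold}

{green} ∧ {gold} = {}
{gold} ∨ {} = {gold}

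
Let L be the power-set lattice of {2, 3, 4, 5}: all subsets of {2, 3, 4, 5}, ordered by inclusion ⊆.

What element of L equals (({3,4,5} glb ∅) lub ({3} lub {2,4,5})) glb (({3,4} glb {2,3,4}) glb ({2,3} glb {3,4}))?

{3}

{3,4,5} ∧ ∅ = ∅
{3} ∨ {2,4,5} = {2,3,4,5}
∅ ∨ {2,3,4,5} = {2,3,4,5}
{3,4} ∧ {2,3,4} = {3,4}
{2,3} ∧ {3,4} = {3}
{3,4} ∧ {3} = {3}
{2,3,4,5} ∧ {3} = {3}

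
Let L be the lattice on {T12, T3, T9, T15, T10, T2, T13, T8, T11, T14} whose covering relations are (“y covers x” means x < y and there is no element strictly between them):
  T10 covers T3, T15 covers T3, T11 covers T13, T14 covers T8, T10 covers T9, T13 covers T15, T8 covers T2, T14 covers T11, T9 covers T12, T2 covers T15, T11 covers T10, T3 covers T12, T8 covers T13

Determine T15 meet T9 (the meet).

Common lower bounds of {T15, T9}: T12.
The greatest among these is T12.

T12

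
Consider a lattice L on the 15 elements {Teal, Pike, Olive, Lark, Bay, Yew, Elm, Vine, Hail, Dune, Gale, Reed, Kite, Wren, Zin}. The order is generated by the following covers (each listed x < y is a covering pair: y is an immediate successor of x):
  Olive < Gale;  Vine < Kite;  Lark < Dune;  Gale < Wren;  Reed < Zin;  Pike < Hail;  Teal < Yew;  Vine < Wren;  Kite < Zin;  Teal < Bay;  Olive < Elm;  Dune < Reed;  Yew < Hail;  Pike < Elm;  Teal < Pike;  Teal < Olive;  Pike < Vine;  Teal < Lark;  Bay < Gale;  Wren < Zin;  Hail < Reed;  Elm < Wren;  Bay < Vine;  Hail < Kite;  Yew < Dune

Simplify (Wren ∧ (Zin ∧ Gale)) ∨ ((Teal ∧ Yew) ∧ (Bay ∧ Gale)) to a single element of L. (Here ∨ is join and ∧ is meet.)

Zin ∧ Gale = Gale
Wren ∧ Gale = Gale
Teal ∧ Yew = Teal
Bay ∧ Gale = Bay
Teal ∧ Bay = Teal
Gale ∨ Teal = Gale

Gale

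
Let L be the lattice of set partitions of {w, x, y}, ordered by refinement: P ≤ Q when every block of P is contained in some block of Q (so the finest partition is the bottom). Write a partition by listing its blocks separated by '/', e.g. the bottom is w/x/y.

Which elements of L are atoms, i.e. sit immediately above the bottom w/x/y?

The atoms are exactly the elements that cover w/x/y: w/xy, wx/y, wy/x.

w/xy, wx/y, wy/x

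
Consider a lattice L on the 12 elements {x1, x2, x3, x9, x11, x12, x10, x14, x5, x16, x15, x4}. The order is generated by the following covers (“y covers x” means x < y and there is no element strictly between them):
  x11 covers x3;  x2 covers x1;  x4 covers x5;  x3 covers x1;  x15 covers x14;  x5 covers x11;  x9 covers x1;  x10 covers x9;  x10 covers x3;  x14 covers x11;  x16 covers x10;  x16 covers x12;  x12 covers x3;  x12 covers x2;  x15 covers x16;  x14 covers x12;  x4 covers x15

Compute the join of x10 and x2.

Common upper bounds of {x10, x2}: x15, x16, x4.
The least among these is x16.

x16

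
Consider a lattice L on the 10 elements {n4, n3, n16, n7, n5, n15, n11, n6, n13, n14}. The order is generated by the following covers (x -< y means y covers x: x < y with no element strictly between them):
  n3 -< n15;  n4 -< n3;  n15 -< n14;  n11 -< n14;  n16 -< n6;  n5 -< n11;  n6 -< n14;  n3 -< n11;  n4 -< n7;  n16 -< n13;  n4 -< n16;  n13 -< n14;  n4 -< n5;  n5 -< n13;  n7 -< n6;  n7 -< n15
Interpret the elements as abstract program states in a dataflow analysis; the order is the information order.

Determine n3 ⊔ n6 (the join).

n14

Common upper bounds of {n3, n6}: n14.
The least among these is n14.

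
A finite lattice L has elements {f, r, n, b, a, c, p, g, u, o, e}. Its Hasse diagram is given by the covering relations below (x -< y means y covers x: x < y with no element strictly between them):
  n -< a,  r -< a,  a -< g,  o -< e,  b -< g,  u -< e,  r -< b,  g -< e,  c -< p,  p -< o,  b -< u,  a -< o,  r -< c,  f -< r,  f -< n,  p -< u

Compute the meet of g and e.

g

Common lower bounds of {g, e}: a, b, f, g, n, r.
The greatest among these is g.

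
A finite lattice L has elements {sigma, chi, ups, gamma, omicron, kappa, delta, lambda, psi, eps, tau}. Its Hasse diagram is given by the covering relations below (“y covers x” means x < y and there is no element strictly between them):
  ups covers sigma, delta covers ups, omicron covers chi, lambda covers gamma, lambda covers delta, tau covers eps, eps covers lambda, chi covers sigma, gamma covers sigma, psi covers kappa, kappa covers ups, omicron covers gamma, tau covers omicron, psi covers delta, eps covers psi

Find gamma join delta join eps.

Common upper bounds of {gamma, delta, eps}: eps, tau.
The least among these is eps.

eps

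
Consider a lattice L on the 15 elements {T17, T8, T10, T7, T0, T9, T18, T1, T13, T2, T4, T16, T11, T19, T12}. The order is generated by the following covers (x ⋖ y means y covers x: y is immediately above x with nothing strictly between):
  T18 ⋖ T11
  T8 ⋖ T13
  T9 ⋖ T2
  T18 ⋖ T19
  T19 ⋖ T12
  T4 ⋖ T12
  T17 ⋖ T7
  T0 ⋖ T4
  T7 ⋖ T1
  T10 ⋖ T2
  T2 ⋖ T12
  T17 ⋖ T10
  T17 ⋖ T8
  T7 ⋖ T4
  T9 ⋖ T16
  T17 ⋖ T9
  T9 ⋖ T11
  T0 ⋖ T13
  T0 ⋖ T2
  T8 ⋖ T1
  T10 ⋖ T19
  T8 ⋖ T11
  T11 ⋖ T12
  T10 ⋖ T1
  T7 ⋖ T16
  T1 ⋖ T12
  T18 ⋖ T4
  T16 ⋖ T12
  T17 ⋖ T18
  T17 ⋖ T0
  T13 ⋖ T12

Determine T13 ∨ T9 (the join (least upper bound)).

Common upper bounds of {T13, T9}: T12.
The least among these is T12.

T12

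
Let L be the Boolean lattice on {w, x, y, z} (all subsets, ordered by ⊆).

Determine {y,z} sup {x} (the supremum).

{x,y,z}

Under ⊆, join is union: {y,z} ∪ {x} = {x,y,z}.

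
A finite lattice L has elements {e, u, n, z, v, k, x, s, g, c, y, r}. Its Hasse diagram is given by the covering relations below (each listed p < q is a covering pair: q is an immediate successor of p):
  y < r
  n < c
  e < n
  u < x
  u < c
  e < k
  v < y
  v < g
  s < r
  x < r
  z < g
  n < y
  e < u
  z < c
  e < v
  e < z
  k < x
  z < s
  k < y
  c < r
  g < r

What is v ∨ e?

v

Common upper bounds of {v, e}: g, r, v, y.
The least among these is v.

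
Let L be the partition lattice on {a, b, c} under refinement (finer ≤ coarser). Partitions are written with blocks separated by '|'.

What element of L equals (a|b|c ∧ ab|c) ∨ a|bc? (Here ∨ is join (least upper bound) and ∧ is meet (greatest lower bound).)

a|b|c ∧ ab|c = a|b|c
a|b|c ∨ a|bc = a|bc

a|bc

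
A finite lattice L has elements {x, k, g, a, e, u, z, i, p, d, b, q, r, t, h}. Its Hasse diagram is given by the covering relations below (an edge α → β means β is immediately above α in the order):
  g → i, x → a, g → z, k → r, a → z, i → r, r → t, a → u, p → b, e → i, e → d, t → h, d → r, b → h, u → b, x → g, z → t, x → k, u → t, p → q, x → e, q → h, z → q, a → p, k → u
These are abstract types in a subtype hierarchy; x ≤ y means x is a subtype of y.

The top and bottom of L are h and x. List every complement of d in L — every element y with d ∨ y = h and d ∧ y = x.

b, p, q

Need y with d ∨ y = h and d ∧ y = x.
Checking each element gives: b, p, q.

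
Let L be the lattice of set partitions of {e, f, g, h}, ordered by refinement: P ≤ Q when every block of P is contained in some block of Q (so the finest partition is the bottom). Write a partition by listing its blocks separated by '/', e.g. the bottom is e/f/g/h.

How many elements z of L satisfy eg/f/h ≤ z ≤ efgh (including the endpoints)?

5

The interval [eg/f/h, efgh] = {efg/h, efgh, eg/f/h, eg/fh, egh/f}, which has 5 elements.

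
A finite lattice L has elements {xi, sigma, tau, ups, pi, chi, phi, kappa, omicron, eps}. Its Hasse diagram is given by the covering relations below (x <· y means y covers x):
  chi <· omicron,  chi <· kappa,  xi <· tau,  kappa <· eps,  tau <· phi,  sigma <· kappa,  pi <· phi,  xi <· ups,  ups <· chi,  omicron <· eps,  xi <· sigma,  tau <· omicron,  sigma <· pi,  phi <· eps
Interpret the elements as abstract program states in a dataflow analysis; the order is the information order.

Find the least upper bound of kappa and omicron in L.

eps

Common upper bounds of {kappa, omicron}: eps.
The least among these is eps.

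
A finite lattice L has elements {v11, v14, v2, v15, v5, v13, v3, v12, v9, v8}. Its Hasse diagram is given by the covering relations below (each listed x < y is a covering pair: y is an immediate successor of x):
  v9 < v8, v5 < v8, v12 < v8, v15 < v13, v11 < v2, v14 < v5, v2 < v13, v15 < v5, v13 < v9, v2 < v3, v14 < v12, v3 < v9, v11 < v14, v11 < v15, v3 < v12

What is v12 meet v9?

v3

Common lower bounds of {v12, v9}: v11, v2, v3.
The greatest among these is v3.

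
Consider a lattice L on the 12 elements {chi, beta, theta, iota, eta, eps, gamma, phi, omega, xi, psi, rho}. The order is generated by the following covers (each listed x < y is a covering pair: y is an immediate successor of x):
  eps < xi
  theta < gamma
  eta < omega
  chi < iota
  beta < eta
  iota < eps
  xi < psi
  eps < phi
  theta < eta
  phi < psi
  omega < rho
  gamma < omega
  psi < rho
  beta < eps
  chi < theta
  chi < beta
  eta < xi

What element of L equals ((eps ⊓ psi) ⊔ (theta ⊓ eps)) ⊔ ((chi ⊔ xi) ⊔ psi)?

psi

eps ∧ psi = eps
theta ∧ eps = chi
eps ∨ chi = eps
chi ∨ xi = xi
xi ∨ psi = psi
eps ∨ psi = psi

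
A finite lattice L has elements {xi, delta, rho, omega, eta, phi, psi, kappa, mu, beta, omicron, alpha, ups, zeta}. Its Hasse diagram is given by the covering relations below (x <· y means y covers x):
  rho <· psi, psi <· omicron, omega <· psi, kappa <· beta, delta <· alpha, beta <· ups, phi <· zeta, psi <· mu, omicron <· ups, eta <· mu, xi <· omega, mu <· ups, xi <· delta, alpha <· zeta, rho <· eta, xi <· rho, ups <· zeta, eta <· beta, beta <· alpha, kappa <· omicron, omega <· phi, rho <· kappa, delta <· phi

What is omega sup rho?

psi

Common upper bounds of {omega, rho}: mu, omicron, psi, ups, zeta.
The least among these is psi.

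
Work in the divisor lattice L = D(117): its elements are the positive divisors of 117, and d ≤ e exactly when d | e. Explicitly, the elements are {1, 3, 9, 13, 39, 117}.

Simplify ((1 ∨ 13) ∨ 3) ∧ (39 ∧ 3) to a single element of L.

3

1 ∨ 13 = 13
13 ∨ 3 = 39
39 ∧ 3 = 3
39 ∧ 3 = 3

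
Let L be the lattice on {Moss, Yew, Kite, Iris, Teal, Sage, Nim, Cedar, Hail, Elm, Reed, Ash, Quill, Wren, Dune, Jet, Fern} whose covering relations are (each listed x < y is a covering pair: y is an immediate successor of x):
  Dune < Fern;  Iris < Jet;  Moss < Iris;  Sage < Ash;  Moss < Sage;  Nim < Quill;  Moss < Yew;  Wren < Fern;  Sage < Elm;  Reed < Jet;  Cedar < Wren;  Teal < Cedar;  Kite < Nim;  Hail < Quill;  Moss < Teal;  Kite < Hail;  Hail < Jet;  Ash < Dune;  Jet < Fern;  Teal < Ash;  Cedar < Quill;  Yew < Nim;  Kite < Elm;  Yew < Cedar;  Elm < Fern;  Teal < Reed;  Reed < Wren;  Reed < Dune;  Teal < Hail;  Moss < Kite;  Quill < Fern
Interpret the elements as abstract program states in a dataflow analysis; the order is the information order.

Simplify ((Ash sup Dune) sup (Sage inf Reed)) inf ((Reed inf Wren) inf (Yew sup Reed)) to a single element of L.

Reed

Ash ∨ Dune = Dune
Sage ∧ Reed = Moss
Dune ∨ Moss = Dune
Reed ∧ Wren = Reed
Yew ∨ Reed = Wren
Reed ∧ Wren = Reed
Dune ∧ Reed = Reed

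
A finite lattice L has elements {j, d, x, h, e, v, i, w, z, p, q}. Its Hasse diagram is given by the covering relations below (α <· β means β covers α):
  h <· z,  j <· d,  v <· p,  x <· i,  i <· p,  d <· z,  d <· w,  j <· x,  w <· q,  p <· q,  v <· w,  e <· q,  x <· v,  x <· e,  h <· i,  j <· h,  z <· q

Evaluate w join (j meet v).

w

j ∧ v = j
w ∨ j = w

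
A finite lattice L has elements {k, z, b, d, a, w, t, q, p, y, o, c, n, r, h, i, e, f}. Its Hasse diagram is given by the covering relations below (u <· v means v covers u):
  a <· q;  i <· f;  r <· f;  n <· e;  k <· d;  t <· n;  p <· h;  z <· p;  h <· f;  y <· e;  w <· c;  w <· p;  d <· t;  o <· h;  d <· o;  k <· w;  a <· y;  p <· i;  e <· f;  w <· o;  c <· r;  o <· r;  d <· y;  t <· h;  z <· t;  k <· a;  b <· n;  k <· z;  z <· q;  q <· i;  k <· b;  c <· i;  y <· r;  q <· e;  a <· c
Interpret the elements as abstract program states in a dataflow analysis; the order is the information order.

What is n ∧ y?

Common lower bounds of {n, y}: d, k.
The greatest among these is d.

d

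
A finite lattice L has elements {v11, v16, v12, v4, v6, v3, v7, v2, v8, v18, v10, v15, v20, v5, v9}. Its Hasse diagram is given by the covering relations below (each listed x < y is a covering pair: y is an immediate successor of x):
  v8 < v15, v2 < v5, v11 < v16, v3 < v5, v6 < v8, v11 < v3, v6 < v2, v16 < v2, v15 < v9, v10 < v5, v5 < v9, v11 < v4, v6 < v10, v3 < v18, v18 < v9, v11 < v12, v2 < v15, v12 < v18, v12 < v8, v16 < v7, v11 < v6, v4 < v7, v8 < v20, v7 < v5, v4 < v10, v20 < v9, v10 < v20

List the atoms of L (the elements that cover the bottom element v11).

The atoms are exactly the elements that cover v11: v12, v16, v3, v4, v6.

v12, v16, v3, v4, v6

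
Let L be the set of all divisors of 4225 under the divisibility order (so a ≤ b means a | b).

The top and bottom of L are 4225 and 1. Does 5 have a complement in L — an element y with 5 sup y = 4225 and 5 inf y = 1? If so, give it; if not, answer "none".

For every candidate y, either 5 ∨ y ≠ 4225 or 5 ∧ y ≠ 1; no complement exists.

none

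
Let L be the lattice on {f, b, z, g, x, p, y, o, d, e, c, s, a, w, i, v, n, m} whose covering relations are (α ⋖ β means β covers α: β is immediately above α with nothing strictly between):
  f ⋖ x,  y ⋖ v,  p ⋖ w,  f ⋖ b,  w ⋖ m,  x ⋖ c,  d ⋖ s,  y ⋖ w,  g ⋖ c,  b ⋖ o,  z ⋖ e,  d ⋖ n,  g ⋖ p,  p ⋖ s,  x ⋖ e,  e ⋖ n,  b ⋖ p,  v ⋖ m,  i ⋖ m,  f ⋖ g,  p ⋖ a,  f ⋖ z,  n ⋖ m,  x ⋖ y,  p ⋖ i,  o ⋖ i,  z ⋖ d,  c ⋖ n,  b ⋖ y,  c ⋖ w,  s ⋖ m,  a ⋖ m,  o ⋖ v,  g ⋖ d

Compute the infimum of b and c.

f

Common lower bounds of {b, c}: f.
The greatest among these is f.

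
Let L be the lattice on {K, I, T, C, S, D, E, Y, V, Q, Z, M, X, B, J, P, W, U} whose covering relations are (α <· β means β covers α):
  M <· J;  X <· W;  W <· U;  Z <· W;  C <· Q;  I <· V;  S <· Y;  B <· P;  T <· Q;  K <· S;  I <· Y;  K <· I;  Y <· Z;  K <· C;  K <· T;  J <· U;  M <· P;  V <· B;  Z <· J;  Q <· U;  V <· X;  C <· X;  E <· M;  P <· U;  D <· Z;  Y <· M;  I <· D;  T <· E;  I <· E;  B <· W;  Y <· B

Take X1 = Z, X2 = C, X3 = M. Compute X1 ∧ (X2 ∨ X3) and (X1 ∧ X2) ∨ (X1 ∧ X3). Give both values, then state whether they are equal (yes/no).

Z; Y; no

X2 ∨ X3 = U, so X1 ∧ (X2 ∨ X3) = Z ∧ U = Z.
X1 ∧ X2 = K and X1 ∧ X3 = Y, so (X1 ∧ X2) ∨ (X1 ∧ X3) = K ∨ Y = Y.
Equal: no.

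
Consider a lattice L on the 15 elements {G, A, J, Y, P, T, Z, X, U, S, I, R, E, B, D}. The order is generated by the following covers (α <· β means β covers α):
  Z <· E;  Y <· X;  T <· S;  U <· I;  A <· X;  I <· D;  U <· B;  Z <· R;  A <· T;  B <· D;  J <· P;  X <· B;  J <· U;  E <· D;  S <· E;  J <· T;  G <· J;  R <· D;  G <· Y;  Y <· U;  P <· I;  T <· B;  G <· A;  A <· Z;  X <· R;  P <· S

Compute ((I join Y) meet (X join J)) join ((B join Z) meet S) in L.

I ∨ Y = I
X ∨ J = B
I ∧ B = U
B ∨ Z = D
D ∧ S = S
U ∨ S = D

D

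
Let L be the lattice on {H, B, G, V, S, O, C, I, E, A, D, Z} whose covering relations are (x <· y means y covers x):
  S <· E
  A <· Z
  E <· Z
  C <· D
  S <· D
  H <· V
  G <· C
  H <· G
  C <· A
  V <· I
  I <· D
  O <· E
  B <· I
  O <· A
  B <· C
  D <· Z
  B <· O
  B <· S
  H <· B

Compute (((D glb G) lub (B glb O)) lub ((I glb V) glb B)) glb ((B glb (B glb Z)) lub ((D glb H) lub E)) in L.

D ∧ G = G
B ∧ O = B
G ∨ B = C
I ∧ V = V
V ∧ B = H
C ∨ H = C
B ∧ Z = B
B ∧ B = B
D ∧ H = H
H ∨ E = E
B ∨ E = E
C ∧ E = B

B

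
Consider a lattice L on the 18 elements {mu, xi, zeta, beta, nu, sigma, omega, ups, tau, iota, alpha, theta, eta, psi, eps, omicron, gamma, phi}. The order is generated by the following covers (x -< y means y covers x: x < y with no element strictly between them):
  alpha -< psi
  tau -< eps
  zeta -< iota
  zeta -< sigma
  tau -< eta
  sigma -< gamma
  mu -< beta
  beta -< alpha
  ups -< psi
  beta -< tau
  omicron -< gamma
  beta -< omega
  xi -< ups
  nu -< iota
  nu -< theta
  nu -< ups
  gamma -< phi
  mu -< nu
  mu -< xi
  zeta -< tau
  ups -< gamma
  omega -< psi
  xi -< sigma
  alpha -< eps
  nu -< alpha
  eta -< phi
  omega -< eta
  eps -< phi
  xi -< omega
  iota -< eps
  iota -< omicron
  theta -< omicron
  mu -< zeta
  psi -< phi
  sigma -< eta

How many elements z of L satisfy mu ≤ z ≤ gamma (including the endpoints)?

10

The interval [mu, gamma] = {gamma, iota, mu, nu, omicron, sigma, theta, ups, xi, zeta}, which has 10 elements.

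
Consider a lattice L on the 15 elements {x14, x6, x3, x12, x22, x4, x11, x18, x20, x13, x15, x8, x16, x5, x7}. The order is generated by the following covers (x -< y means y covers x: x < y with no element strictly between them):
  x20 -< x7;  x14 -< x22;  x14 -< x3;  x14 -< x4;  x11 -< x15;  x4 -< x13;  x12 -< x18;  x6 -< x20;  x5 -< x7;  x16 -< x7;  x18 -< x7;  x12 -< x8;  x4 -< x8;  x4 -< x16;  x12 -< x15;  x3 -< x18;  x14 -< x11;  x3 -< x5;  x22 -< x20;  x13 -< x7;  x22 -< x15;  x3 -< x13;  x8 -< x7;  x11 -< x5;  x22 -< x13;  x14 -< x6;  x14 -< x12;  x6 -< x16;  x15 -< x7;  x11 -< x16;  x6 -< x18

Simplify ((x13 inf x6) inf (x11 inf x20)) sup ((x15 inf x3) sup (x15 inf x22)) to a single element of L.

x22

x13 ∧ x6 = x14
x11 ∧ x20 = x14
x14 ∧ x14 = x14
x15 ∧ x3 = x14
x15 ∧ x22 = x22
x14 ∨ x22 = x22
x14 ∨ x22 = x22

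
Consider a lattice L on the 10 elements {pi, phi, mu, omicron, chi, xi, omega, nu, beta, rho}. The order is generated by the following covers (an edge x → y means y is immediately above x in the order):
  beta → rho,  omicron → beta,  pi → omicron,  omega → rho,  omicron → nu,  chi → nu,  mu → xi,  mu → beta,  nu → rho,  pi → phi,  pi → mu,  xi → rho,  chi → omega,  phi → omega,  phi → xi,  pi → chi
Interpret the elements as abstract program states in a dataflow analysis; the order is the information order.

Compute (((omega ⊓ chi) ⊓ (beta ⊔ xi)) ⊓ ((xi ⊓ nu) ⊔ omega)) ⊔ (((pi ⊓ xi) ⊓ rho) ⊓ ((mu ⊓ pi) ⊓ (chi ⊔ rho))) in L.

chi

omega ∧ chi = chi
beta ∨ xi = rho
chi ∧ rho = chi
xi ∧ nu = pi
pi ∨ omega = omega
chi ∧ omega = chi
pi ∧ xi = pi
pi ∧ rho = pi
mu ∧ pi = pi
chi ∨ rho = rho
pi ∧ rho = pi
pi ∧ pi = pi
chi ∨ pi = chi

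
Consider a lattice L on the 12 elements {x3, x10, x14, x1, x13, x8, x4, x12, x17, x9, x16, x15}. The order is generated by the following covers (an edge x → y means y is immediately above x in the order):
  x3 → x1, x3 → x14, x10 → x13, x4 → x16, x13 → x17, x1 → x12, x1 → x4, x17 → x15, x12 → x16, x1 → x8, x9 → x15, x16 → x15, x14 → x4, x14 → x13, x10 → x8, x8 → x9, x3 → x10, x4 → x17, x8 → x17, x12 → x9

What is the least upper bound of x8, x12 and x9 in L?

x9

Common upper bounds of {x8, x12, x9}: x15, x9.
The least among these is x9.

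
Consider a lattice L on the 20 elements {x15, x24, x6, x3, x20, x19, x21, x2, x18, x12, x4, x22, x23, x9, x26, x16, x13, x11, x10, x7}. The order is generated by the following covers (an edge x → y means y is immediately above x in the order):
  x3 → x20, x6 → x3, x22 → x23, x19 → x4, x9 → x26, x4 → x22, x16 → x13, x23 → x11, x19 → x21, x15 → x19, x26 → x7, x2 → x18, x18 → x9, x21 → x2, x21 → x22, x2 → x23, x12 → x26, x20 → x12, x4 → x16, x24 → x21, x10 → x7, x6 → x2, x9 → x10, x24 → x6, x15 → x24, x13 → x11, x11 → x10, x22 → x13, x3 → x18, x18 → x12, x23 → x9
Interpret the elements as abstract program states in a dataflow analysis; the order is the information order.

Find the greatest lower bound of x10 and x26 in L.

x9

Common lower bounds of {x10, x26}: x15, x18, x19, x2, x21, x22, x23, x24, x3, x4, x6, x9.
The greatest among these is x9.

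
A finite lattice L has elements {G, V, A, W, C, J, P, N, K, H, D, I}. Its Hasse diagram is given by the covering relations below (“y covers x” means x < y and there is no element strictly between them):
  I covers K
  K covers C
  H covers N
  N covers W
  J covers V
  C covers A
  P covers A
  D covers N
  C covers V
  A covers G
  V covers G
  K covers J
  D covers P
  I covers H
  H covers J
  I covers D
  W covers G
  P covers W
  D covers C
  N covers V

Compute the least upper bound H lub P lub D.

Common upper bounds of {H, P, D}: I.
The least among these is I.

I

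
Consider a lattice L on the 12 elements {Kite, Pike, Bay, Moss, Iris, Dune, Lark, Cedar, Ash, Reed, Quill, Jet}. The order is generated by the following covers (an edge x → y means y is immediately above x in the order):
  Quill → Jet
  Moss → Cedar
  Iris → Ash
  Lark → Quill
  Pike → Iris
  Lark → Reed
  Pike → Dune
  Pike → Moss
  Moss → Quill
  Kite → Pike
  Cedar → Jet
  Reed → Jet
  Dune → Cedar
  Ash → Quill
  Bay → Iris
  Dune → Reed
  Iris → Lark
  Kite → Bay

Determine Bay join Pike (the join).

Common upper bounds of {Bay, Pike}: Ash, Iris, Jet, Lark, Quill, Reed.
The least among these is Iris.

Iris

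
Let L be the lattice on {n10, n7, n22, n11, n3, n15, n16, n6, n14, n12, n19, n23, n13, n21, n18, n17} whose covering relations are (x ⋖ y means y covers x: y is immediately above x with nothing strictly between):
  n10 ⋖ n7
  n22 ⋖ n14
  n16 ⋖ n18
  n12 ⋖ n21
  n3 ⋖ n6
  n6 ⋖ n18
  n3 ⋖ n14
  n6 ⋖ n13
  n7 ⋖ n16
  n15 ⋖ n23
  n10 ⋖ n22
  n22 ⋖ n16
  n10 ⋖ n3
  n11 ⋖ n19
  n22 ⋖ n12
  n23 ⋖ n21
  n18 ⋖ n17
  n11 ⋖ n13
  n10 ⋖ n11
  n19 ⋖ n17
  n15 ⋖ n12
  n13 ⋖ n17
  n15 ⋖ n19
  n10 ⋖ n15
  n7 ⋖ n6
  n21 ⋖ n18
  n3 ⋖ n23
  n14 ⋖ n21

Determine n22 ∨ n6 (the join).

Common upper bounds of {n22, n6}: n17, n18.
The least among these is n18.

n18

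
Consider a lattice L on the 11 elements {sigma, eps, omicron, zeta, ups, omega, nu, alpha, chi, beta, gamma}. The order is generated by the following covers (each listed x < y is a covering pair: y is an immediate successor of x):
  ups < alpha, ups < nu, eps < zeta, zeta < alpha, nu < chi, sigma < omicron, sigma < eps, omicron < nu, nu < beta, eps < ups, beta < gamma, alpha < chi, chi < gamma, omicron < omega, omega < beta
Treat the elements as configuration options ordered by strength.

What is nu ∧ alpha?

ups

Common lower bounds of {nu, alpha}: eps, sigma, ups.
The greatest among these is ups.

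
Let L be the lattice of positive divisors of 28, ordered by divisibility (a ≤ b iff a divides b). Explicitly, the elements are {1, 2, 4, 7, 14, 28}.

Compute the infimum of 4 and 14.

2

Common lower bounds of {4, 14}: 1, 2.
The greatest among these is 2.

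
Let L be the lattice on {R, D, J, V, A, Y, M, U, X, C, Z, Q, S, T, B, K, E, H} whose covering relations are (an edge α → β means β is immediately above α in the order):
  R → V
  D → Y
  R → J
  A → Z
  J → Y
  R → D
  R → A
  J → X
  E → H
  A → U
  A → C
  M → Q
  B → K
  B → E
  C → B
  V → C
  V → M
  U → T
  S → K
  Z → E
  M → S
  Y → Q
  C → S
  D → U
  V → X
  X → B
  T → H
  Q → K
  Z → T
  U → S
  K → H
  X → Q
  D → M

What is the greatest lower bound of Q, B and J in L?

J

Common lower bounds of {Q, B, J}: J, R.
The greatest among these is J.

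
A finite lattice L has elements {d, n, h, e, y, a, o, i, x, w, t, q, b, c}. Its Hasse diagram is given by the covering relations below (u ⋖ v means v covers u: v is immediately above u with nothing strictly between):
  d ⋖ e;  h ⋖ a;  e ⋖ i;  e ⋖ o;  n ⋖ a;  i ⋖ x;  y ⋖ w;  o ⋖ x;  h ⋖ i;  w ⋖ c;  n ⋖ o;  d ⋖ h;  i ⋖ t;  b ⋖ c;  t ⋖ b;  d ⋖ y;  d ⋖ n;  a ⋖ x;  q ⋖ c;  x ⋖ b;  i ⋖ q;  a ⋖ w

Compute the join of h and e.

i

Common upper bounds of {h, e}: b, c, i, q, t, x.
The least among these is i.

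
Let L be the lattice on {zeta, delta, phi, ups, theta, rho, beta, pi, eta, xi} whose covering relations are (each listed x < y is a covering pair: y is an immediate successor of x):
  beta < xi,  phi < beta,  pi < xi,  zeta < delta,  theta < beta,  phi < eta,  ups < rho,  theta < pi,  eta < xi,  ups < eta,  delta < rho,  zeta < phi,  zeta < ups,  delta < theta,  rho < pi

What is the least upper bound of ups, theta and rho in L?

Common upper bounds of {ups, theta, rho}: pi, xi.
The least among these is pi.

pi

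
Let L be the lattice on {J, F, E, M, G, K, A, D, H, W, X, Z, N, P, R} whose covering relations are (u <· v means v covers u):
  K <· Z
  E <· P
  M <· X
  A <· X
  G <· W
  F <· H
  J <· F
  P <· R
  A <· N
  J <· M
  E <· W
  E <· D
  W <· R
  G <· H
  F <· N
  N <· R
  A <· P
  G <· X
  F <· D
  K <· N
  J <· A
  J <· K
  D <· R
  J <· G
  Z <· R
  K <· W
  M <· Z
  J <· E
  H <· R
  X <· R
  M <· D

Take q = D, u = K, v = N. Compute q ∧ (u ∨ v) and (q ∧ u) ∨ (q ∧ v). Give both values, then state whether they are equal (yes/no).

F; F; yes

u ∨ v = N, so q ∧ (u ∨ v) = D ∧ N = F.
q ∧ u = J and q ∧ v = F, so (q ∧ u) ∨ (q ∧ v) = J ∨ F = F.
Equal: yes.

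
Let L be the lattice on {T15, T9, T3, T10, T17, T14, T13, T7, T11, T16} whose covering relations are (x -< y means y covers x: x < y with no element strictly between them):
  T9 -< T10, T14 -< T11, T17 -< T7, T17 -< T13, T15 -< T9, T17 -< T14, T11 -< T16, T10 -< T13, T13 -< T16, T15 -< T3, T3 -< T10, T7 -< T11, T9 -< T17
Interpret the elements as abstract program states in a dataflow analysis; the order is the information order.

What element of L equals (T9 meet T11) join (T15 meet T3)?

T9

T9 ∧ T11 = T9
T15 ∧ T3 = T15
T9 ∨ T15 = T9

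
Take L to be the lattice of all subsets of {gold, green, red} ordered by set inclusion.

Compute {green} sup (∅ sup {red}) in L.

{green,red}

∅ ∨ {red} = {red}
{green} ∨ {red} = {green,red}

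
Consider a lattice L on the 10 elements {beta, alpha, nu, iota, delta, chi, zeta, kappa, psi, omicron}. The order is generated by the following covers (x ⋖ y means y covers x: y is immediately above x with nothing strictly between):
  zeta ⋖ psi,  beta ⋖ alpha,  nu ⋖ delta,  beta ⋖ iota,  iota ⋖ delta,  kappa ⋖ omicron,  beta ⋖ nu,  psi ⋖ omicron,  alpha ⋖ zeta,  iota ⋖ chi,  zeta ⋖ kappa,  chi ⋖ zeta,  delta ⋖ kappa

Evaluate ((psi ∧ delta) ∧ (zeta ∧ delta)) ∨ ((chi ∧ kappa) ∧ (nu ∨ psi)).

chi

psi ∧ delta = iota
zeta ∧ delta = iota
iota ∧ iota = iota
chi ∧ kappa = chi
nu ∨ psi = omicron
chi ∧ omicron = chi
iota ∨ chi = chi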